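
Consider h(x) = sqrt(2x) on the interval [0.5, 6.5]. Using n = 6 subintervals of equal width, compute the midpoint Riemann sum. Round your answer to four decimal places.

15.3185

Δx = (6.5 − 0.5)/6 = 1.
Midpoints: 1, 2, 3, 4, 5, 6.
h(1) ≈ 1.4142, h(2) ≈ 2.0000, h(3) ≈ 2.4495, h(4) ≈ 2.8284, h(5) ≈ 3.1623, h(6) ≈ 3.4641.
Sum = Δx · [h(1) + h(2) + h(3) + ...].
Sum ≈ 15.3185.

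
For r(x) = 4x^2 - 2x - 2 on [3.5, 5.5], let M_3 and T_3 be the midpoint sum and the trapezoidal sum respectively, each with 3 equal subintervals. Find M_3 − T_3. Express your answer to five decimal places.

M_3 ≈ 142.3703704.
T_3 ≈ 143.2592593.
M_3 − T_3 ≈ -0.88889.

-0.88889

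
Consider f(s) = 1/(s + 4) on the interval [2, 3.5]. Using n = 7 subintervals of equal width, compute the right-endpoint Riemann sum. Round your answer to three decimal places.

0.220

Δs = (3.5 − 2)/7 = 3/14.
Right endpoints: 31/14, 17/7, 37/14, 20/7, 43/14, 23/7, 3.5.
f(31/14) = 14/87, f(17/7) = 7/45, f(37/14) = 14/93, f(20/7) = 7/48, f(43/14) = 14/99, f(23/7) = 7/51, f(3.5) = 2/15.
Sum = Δs · [f(31/14) + f(17/7) + f(37/14) + ...].
Sum ≈ 0.220.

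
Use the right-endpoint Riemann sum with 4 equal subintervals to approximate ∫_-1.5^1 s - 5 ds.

Δs = (1 − (-1.5))/4 = 0.625.
Right endpoints: -0.875, -0.25, 0.375, 1.
f(-0.875) = -5.875, f(-0.25) = -5.25, f(0.375) = -4.625, f(1) = -4.
Sum = Δs · [f(-0.875) + f(-0.25) + f(0.375) + f(1)].
Sum = -12.34375.

-12.34375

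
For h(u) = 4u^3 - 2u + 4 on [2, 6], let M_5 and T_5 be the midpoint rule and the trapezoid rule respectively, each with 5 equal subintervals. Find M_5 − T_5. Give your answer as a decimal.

M_5 = 1253.76.
T_5 = 1284.48.
M_5 − T_5 = -30.72.

-30.72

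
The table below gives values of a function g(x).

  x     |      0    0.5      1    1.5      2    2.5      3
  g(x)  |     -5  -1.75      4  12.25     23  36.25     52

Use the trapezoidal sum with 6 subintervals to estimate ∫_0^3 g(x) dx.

Δx = 0.5.
T_6 = (0.5/2)·[(-5) + 2·(-1.75) + 2·4 + 2·12.25 + 2·23 + 2·36.25 + 52] = 48.625.

48.625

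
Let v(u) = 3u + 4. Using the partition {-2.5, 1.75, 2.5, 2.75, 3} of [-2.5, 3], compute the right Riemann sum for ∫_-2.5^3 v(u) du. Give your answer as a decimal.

Subinterval widths: 4.25, 0.75, 0.25, 0.25.
Right endpoints: 1.75, 2.5, 2.75, 3.
v(1.75) = 9.25, v(2.5) = 11.5, v(2.75) = 12.25, v(3) = 13.
Sum = Σ Δu_i · v(u_i).
Sum = 54.25.

54.25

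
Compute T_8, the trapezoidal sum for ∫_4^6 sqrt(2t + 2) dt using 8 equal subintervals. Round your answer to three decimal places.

6.920

Δt = (6 − 4)/8 = 0.25.
f(4) ≈ 3.162, f(4.25) ≈ 3.240, f(4.5) ≈ 3.317, f(4.75) ≈ 3.391, f(5) ≈ 3.464, f(5.25) ≈ 3.536, f(5.5) ≈ 3.606, f(5.75) ≈ 3.674, f(6) ≈ 3.742.
T_8 = (Δt/2)·[f(t_0) + 2f(t_1) + ... + 2f(t_{7}) + f(t_8)].
Sum ≈ 6.920.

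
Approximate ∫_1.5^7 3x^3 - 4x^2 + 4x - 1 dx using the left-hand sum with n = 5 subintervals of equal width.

1000.4775

Δx = (7 − 1.5)/5 = 1.1.
Left endpoints: 1.5, 2.6, 3.7, 4.8, 5.9.
f(1.5) = 6.125, f(2.6) = 35.088, f(3.7) = 110.999, f(4.8) = 257.816, f(5.9) = 499.497.
Sum = Δx · [f(1.5) + f(2.6) + f(3.7) + f(4.8) + f(5.9)].
Sum = 1000.4775.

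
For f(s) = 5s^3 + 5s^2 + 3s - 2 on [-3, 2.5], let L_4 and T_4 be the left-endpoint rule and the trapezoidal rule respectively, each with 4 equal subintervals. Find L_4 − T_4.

-148.4140625

L_4 ≈ -142.75293.
T_4 ≈ 5.66113.
L_4 − T_4 = -148.4140625.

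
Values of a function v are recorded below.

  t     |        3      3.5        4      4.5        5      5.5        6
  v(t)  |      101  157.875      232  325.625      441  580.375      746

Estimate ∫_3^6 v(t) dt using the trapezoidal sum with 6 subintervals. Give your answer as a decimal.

1080.1875

Δt = 0.5.
T_6 = (0.5/2)·[101 + 2·157.875 + 2·232 + 2·325.625 + 2·441 + 2·580.375 + 746] = 1080.1875.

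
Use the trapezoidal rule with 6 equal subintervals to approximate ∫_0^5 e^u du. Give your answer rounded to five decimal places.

155.84688

Δu = (5 − 0)/6 = 5/6.
f(0) ≈ 1.00000, f(5/6) ≈ 2.30098, f(5/3) ≈ 5.29449, f(2.5) ≈ 12.18249, f(10/3) ≈ 28.03162, f(25/6) ≈ 64.50009, f(5) ≈ 148.41316.
T_6 = (Δu/2)·[f(u_0) + 2f(u_1) + ... + 2f(u_{5}) + f(u_6)].
Sum ≈ 155.84688.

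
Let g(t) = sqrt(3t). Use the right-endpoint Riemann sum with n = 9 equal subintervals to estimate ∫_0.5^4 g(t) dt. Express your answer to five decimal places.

Δt = (4 − 0.5)/9 = 7/18.
Right endpoints: 8/9, 23/18, 5/3, 37/18, 22/9, 17/6, 29/9, 65/18, 4.
g(8/9) ≈ 1.63299, g(23/18) ≈ 1.95789, g(5/3) ≈ 2.23607, g(37/18) ≈ 2.48328, g(22/9) ≈ 2.70801, g(17/6) ≈ 2.91548, g(29/9) ≈ 3.10913, g(65/18) ≈ 3.29140, g(4) ≈ 3.46410.
Sum = Δt · [g(8/9) + g(23/18) + g(5/3) + ...].
Sum ≈ 9.25491.

9.25491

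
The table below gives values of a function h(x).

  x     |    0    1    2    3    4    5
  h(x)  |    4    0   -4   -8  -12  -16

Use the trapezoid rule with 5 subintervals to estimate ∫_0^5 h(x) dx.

-30

Δx = 1.
T_5 = (1/2)·[4 + 2·0 + 2·(-4) + 2·(-8) + 2·(-12) + (-16)] = -30.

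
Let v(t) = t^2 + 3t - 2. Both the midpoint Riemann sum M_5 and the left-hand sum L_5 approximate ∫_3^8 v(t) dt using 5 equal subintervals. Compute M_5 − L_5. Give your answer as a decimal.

33.75

M_5 = 233.75.
L_5 = 200.
M_5 − L_5 = 33.75.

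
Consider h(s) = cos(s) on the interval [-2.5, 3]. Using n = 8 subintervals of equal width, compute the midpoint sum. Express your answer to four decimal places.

0.7544

Δs = (3 − (-2.5))/8 = 0.6875.
Midpoints: -2.15625, -1.46875, -0.78125, -0.09375, 0.59375, 1.28125, 1.96875, 2.65625.
h(-2.15625) ≈ -0.5526, h(-1.46875) ≈ 0.1019, h(-0.78125) ≈ 0.7100, h(-0.09375) ≈ 0.9956, h(0.59375) ≈ 0.8288, h(1.28125) ≈ 0.2855, h(1.96875) ≈ -0.3875, h(2.65625) ≈ -0.8845.
Sum = Δs · [h(-2.15625) + h(-1.46875) + h(-0.78125) + ...].
Sum ≈ 0.7544.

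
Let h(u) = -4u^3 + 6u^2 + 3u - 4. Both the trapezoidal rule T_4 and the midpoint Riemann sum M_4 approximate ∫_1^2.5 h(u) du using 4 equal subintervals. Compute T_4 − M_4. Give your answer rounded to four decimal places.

T_4 = -7.46484375.
M_4 ≈ -6.673828.
T_4 − M_4 ≈ -0.7910.

-0.7910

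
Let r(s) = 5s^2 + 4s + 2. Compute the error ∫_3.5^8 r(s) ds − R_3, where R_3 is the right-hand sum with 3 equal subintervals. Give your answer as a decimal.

-216

Exact integral: ∫_3.5^8 r(s) ds = 894.375.
R_3 = 1110.375.
Error = 894.375 − 1110.375 = -216.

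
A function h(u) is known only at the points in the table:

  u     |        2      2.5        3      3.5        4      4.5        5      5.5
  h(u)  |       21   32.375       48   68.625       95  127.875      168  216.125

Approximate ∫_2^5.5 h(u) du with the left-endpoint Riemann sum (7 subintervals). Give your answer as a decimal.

280.4375

Δu = 0.5.
Sum = 0.5·[21 + 32.375 + 48 + 68.625 + 95 + 127.875 + 168] = 280.4375.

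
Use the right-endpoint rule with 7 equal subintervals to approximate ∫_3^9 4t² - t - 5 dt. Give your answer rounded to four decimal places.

993.7959

Δt = (9 − 3)/7 = 6/7.
Right endpoints: 27/7, 33/7, 39/7, 45/7, 51/7, 57/7, 9.
f(27/7) = 2482/49, f(33/7) = 3880/49, f(39/7) = 5566/49, f(45/7) = 7540/49, f(51/7) = 9802/49, f(57/7) = 12352/49, f(9) = 310.
Sum = Δt · [f(27/7) + f(33/7) + f(39/7) + ...].
Sum ≈ 993.7959.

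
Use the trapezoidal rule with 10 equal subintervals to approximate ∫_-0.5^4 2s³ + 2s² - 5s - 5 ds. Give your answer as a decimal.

Δs = (4 − (-0.5))/10 = 0.45.
f(-0.5) = -2.25, f(-0.05) = -4.74525, f(0.4) = -6.552, f(0.85) = -6.57675, f(1.3) = -3.726, f(1.75) = 3.09375, f(2.2) = 14.976, f(2.65) = 33.01425, f(3.1) = 58.302, f(3.55) = 91.93275, f(4) = 135.
T_10 = (Δs/2)·[f(s_0) + 2f(s_1) + ... + 2f(s_{9}) + f(s_10)].
Sum = 110.7421875.

110.7421875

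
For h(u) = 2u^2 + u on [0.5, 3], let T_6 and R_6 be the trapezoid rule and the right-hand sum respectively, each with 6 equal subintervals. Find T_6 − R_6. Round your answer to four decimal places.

T_6 ≈ 22.436343.
R_6 ≈ 26.603009.
T_6 − R_6 ≈ -4.1667.

-4.1667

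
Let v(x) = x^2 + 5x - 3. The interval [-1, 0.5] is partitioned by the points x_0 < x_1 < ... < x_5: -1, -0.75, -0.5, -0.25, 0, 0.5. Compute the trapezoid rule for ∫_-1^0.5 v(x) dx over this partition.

-5.96875

Subinterval widths: 0.25, 0.25, 0.25, 0.25, 0.5.
v(-1) = -7, v(-0.75) = -6.1875, v(-0.5) = -5.25, v(-0.25) = -4.1875, v(0) = -3, v(0.5) = -0.25.
On each subinterval the trapezoid contributes (Δx_i/2)·[v(x_{i-1}) + v(x_i)].
Sum = -5.96875.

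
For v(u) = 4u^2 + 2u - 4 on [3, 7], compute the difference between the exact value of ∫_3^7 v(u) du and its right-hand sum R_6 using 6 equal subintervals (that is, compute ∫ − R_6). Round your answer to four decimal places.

-57.1852

Exact integral: ∫_3^7 v(u) du ≈ 445.333333.
R_6 ≈ 502.518519.
Error ≈ 445.333333 − 502.518519 ≈ -57.1852.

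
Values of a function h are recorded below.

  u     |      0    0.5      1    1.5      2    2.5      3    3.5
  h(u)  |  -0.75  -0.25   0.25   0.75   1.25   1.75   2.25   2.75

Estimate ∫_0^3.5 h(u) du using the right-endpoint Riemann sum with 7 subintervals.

4.375

Δu = 0.5.
Sum = 0.5·[(-0.25) + 0.25 + 0.75 + 1.25 + 1.75 + 2.25 + 2.75] = 4.375.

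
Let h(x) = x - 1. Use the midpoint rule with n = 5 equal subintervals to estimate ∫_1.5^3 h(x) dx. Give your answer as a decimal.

Δx = (3 − 1.5)/5 = 0.3.
Midpoints: 1.65, 1.95, 2.25, 2.55, 2.85.
h(1.65) = 0.65, h(1.95) = 0.95, h(2.25) = 1.25, h(2.55) = 1.55, h(2.85) = 1.85.
Sum = Δx · [h(1.65) + h(1.95) + h(2.25) + h(2.55) + h(2.85)].
Sum = 1.875.

1.875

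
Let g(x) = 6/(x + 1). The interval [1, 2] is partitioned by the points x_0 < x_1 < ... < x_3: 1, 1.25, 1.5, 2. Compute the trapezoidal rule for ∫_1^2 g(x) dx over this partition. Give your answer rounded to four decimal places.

Subinterval widths: 0.25, 0.25, 0.5.
g(1) = 3, g(1.25) = 8/3, g(1.5) = 2.4, g(2) = 2.
On each subinterval the trapezoid contributes (Δx_i/2)·[g(x_{i-1}) + g(x_i)].
Sum ≈ 2.4417.

2.4417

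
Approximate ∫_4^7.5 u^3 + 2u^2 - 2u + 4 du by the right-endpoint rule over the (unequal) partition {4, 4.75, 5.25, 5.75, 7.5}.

1247.03515625

Subinterval widths: 0.75, 0.5, 0.5, 1.75.
Right endpoints: 4.75, 5.25, 5.75, 7.5.
f(4.75) = 146.796875, f(5.25) = 193.328125, f(5.75) = 248.734375, f(7.5) = 523.375.
Sum = Σ Δu_i · f(u_i).
Sum = 1247.03515625.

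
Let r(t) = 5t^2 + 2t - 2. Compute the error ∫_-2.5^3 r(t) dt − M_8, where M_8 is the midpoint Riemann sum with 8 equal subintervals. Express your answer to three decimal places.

1.083

Exact integral: ∫_-2.5^3 r(t) dt ≈ 62.79167.
M_8 ≈ 61.70850.
Error ≈ 62.79167 − 61.70850 ≈ 1.083.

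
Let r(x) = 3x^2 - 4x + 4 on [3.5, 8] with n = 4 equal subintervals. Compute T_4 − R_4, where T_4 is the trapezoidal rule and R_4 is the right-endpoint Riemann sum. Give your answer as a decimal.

T_4 = 386.47265625.
R_4 = 463.67578125.
T_4 − R_4 = -77.203125.

-77.203125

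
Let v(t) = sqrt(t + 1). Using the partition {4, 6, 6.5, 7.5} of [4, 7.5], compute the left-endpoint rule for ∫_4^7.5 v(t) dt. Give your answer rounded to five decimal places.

Subinterval widths: 2, 0.5, 1.
Left endpoints: 4, 6, 6.5.
v(4) ≈ 2.23607, v(6) ≈ 2.64575, v(6.5) ≈ 2.73861.
Sum = Σ Δt_i · v(t_i).
Sum ≈ 8.53362.

8.53362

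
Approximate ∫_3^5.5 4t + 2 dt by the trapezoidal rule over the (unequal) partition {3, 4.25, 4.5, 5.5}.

Subinterval widths: 1.25, 0.25, 1.
f(3) = 14, f(4.25) = 19, f(4.5) = 20, f(5.5) = 24.
On each subinterval the trapezoid contributes (Δt_i/2)·[f(t_{i-1}) + f(t_i)].
Sum = 47.5.

47.5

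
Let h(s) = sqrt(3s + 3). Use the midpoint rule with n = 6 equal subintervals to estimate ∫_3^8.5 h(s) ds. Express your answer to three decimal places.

24.578

Δs = (8.5 − 3)/6 = 11/12.
Midpoints: 83/24, 4.375, 127/24, 149/24, 7.125, 193/24.
h(83/24) ≈ 3.657, h(4.375) ≈ 4.016, h(127/24) ≈ 4.345, h(149/24) ≈ 4.650, h(7.125) ≈ 4.937, h(193/24) ≈ 5.208.
Sum = Δs · [h(83/24) + h(4.375) + h(127/24) + ...].
Sum ≈ 24.578.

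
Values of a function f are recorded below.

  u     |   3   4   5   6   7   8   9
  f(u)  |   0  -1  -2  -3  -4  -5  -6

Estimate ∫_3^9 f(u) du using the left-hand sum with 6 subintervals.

-15

Δu = 1.
Sum = 1·[0 + (-1) + (-2) + (-3) + (-4) + (-5)] = -15.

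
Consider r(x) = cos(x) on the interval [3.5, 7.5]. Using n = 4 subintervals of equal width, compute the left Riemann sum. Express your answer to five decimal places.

Δx = (7.5 − 3.5)/4 = 1.
Left endpoints: 3.5, 4.5, 5.5, 6.5.
r(3.5) ≈ -0.93646, r(4.5) ≈ -0.21080, r(5.5) ≈ 0.70867, r(6.5) ≈ 0.97659.
Sum = Δx · [r(3.5) + r(4.5) + r(5.5) + r(6.5)].
Sum ≈ 0.53800.

0.53800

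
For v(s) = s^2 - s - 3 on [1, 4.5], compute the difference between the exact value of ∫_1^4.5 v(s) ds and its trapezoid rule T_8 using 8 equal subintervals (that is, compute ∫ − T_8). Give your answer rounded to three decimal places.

Exact integral: ∫_1^4.5 v(s) ds ≈ 9.91667.
T_8 ≈ 10.02832.
Error ≈ 9.91667 − 10.02832 ≈ -0.112.

-0.112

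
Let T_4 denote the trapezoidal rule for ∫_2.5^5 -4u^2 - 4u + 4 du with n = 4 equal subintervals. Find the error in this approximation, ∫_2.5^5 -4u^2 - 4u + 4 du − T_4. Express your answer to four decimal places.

0.6510

Exact integral: ∫_2.5^5 f(u) du ≈ -173.333333.
T_4 = -173.984375.
Error ≈ -173.333333 − (-173.984375) ≈ 0.6510.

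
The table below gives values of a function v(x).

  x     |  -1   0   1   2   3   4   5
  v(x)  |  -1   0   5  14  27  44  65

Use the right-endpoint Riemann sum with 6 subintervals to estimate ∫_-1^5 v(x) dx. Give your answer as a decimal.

Δx = 1.
Sum = 1·[0 + 5 + 14 + 27 + 44 + 65] = 155.

155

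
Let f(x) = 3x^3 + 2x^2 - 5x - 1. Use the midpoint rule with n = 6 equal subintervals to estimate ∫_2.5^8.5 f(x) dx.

4088

Δx = (8.5 − 2.5)/6 = 1.
Midpoints: 3, 4, 5, 6, 7, 8.
f(3) = 83, f(4) = 203, f(5) = 399, f(6) = 689, f(7) = 1091, f(8) = 1623.
Sum = Δx · [f(3) + f(4) + f(5) + ...].
Sum = 4088.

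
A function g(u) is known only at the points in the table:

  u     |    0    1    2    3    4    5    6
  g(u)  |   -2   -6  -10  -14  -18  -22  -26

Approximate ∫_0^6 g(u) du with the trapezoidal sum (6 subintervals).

Δu = 1.
T_6 = (1/2)·[(-2) + 2·(-6) + 2·(-10) + 2·(-14) + 2·(-18) + 2·(-22) + (-26)] = -84.

-84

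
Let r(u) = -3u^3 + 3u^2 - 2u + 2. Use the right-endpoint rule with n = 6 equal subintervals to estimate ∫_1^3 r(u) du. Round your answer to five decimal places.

-48.22222

Δu = (3 − 1)/6 = 1/3.
Right endpoints: 4/3, 5/3, 2, 7/3, 8/3, 3.
r(4/3) = -22/9, r(5/3) = -62/9, r(2) = -14, r(7/3) = -220/9, r(8/3) = -350/9, r(3) = -58.
Sum = Δu · [r(4/3) + r(5/3) + r(2) + ...].
Sum ≈ -48.22222.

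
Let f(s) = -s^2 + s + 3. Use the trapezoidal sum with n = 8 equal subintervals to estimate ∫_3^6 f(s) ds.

-40.5703125

Δs = (6 − 3)/8 = 0.375.
f(3) = -3, f(3.375) = -5.015625, f(3.75) = -7.3125, f(4.125) = -9.890625, f(4.5) = -12.75, f(4.875) = -15.890625, f(5.25) = -19.3125, f(5.625) = -23.015625, f(6) = -27.
T_8 = (Δs/2)·[f(s_0) + 2f(s_1) + ... + 2f(s_{7}) + f(s_8)].
Sum = -40.5703125.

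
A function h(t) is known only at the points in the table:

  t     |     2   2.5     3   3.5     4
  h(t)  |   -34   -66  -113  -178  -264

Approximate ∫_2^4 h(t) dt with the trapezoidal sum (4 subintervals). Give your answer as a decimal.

-253

Δt = 0.5.
T_4 = (0.5/2)·[(-34) + 2·(-66) + 2·(-113) + 2·(-178) + (-264)] = -253.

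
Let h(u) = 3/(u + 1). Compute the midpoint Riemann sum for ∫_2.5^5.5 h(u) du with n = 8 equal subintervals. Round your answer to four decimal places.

1.8561

Δu = (5.5 − 2.5)/8 = 0.375.
Midpoints: 2.6875, 3.0625, 3.4375, 3.8125, 4.1875, 4.5625, 4.9375, 5.3125.
h(2.6875) = 48/59, h(3.0625) = 48/65, h(3.4375) = 48/71, h(3.8125) = 48/77, h(4.1875) = 48/83, h(4.5625) = 48/89, h(4.9375) = 48/95, h(5.3125) = 48/101.
Sum = Δu · [h(2.6875) + h(3.0625) + h(3.4375) + ...].
Sum ≈ 1.8561.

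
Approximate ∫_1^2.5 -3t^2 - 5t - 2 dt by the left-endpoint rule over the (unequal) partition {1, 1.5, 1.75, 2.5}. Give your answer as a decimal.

-24.015625

Subinterval widths: 0.5, 0.25, 0.75.
Left endpoints: 1, 1.5, 1.75.
f(1) = -10, f(1.5) = -16.25, f(1.75) = -19.9375.
Sum = Σ Δt_i · f(t_i).
Sum = -24.015625.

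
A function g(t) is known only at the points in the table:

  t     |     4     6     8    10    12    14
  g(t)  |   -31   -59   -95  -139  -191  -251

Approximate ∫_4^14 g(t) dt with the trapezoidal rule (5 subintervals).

-1250

Δt = 2.
T_5 = (2/2)·[(-31) + 2·(-59) + 2·(-95) + 2·(-139) + 2·(-191) + (-251)] = -1250.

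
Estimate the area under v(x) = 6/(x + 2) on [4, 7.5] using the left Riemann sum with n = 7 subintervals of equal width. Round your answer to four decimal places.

Δx = (7.5 − 4)/7 = 0.5.
Left endpoints: 4, 4.5, 5, 5.5, 6, 6.5, 7.
v(4) = 1, v(4.5) = 12/13, v(5) = 6/7, v(5.5) = 0.8, v(6) = 0.75, v(6.5) = 12/17, v(7) = 2/3.
Sum = Δx · [v(4) + v(4.5) + v(5) + ...].
Sum ≈ 2.8514.

2.8514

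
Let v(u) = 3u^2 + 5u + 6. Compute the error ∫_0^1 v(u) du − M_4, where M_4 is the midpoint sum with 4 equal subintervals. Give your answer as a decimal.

0.015625

Exact integral: ∫_0^1 v(u) du = 9.5.
M_4 = 9.484375.
Error = 9.5 − 9.484375 = 0.015625.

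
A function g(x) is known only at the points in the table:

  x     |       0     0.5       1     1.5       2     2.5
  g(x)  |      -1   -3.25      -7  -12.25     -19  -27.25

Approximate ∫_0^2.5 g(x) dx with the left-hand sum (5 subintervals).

-21.25

Δx = 0.5.
Sum = 0.5·[(-1) + (-3.25) + (-7) + (-12.25) + (-19)] = -21.25.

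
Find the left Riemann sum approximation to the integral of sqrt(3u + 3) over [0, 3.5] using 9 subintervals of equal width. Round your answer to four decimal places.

9.4846

Δu = (3.5 − 0)/9 = 7/18.
Left endpoints: 0, 7/18, 7/9, 7/6, 14/9, 35/18, 7/3, 49/18, 28/9.
f(0) ≈ 1.7321, f(7/18) ≈ 2.0412, f(7/9) ≈ 2.3094, f(7/6) ≈ 2.5495, f(14/9) ≈ 2.7689, f(35/18) ≈ 2.9721, f(7/3) ≈ 3.1623, f(49/18) ≈ 3.3417, f(28/9) ≈ 3.5119.
Sum = Δu · [f(0) + f(7/18) + f(7/9) + ...].
Sum ≈ 9.4846.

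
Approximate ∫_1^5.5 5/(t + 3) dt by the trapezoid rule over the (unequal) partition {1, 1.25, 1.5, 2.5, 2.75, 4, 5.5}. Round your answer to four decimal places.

3.7885

Subinterval widths: 0.25, 0.25, 1, 0.25, 1.25, 1.5.
f(1) = 1.25, f(1.25) = 20/17, f(1.5) = 10/9, f(2.5) = 10/11, f(2.75) = 20/23, f(4) = 5/7, f(5.5) = 10/17.
On each subinterval the trapezoid contributes (Δt_i/2)·[f(t_{i-1}) + f(t_i)].
Sum ≈ 3.7885.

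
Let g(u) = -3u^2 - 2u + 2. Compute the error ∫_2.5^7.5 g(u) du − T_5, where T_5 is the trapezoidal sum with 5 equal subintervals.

2.5

Exact integral: ∫_2.5^7.5 g(u) du = -446.25.
T_5 = -448.75.
Error = -446.25 − (-448.75) = 2.5.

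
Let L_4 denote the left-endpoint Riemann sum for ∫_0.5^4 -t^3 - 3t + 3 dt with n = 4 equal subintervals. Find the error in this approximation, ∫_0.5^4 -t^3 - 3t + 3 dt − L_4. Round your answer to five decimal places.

-29.52441

Exact integral: ∫_0.5^4 f(t) dt = -77.109375.
L_4 ≈ -47.5849609.
Error ≈ -77.109375 − (-47.5849609) ≈ -29.52441.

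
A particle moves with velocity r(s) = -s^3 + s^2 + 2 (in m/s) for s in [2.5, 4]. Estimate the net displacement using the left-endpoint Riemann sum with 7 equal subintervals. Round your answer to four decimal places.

-31.0714

Δs = (4 − 2.5)/7 = 3/14.
Left endpoints: 2.5, 19/7, 41/14, 22/7, 47/14, 25/7, 53/14.
r(2.5) = -7.375, r(19/7) = -3646/343, r(41/14) = -39899/2744, r(22/7) = -6574/343, r(47/14) = -67409/2744, r(25/7) = -10564/343, r(53/14) = -104063/2744.
Sum = Δs · [r(2.5) + r(19/7) + r(41/14) + ...].
Sum ≈ -31.0714.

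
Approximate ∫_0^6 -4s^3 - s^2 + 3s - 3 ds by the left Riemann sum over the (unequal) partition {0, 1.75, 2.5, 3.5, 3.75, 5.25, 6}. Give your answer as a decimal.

Subinterval widths: 1.75, 0.75, 1, 0.25, 1.5, 0.75.
Left endpoints: 0, 1.75, 2.5, 3.5, 3.75, 5.25.
f(0) = -3, f(1.75) = -22.25, f(2.5) = -64.25, f(3.5) = -176.25, f(3.75) = -216.75, f(5.25) = -593.625.
Sum = Σ Δs_i · f(s_i).
Sum = -900.59375.

-900.59375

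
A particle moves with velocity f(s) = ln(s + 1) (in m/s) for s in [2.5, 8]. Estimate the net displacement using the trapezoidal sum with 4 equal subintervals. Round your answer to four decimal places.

9.8631

Δs = (8 − 2.5)/4 = 1.375.
f(2.5) ≈ 1.2528, f(3.875) ≈ 1.5841, f(5.25) ≈ 1.8326, f(6.625) ≈ 2.0314, f(8) ≈ 2.1972.
T_4 = (Δs/2)·[f(s_0) + 2f(s_1) + 2f(s_2) + 2f(s_3) + f(s_4)].
Sum ≈ 9.8631.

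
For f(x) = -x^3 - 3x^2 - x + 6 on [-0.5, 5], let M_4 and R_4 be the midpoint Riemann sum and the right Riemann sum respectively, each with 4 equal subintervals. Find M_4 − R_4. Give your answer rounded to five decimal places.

166.19775

M_4 ≈ -252.2856445.
R_4 ≈ -418.4833984.
M_4 − R_4 ≈ 166.19775.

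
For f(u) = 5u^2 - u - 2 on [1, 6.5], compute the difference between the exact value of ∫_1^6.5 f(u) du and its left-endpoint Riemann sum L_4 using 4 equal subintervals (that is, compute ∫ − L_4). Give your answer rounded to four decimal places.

129.3503

Exact integral: ∫_1^6.5 f(u) du ≈ 424.416667.
L_4 = 295.06640625.
Error ≈ 424.416667 − 295.06640625 ≈ 129.3503.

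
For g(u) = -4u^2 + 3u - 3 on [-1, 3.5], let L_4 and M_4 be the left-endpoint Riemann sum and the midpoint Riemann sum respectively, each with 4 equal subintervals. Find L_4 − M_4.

12.0234375

L_4 = -41.203125.
M_4 = -53.2265625.
L_4 − M_4 = 12.0234375.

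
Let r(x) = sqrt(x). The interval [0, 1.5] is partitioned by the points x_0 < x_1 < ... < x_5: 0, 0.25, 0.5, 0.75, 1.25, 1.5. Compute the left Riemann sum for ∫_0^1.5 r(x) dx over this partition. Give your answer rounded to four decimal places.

1.0143

Subinterval widths: 0.25, 0.25, 0.25, 0.5, 0.25.
Left endpoints: 0, 0.25, 0.5, 0.75, 1.25.
r(0) ≈ 0.0000, r(0.25) ≈ 0.5000, r(0.5) ≈ 0.7071, r(0.75) ≈ 0.8660, r(1.25) ≈ 1.1180.
Sum = Σ Δx_i · r(x_i).
Sum ≈ 1.0143.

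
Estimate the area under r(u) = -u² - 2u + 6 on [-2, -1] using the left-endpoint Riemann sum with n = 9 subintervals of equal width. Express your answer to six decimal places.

6.609053

Δu = (-1 − (-2))/9 = 1/9.
Left endpoints: -2, -17/9, -16/9, -5/3, -14/9, -13/9, -4/3, -11/9, -10/9.
r(-2) = 6, r(-17/9) = 503/81, r(-16/9) = 518/81, r(-5/3) = 59/9, r(-14/9) = 542/81, r(-13/9) = 551/81, r(-4/3) = 62/9, r(-11/9) = 563/81, r(-10/9) = 566/81.
Sum = Δu · [r(-2) + r(-17/9) + r(-16/9) + ...].
Sum ≈ 6.609053.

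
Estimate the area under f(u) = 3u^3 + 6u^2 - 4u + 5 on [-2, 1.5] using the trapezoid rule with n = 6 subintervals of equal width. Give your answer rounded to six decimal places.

36.291233

Δu = (1.5 − (-2))/6 = 7/12.
f(-2) = 13, f(-17/12) = 8167/576, f(-5/6) = 775/72, f(-0.25) = 6.328125, f(1/3) = 40/9, f(11/12) = 5003/576, f(1.5) = 22.625.
T_6 = (Δu/2)·[f(u_0) + 2f(u_1) + ... + 2f(u_{5}) + f(u_6)].
Sum ≈ 36.291233.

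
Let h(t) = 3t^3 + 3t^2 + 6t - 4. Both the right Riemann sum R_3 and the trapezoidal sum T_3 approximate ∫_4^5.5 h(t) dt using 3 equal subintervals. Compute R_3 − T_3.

89.71875

R_3 = 726.
T_3 = 636.28125.
R_3 − T_3 = 89.71875.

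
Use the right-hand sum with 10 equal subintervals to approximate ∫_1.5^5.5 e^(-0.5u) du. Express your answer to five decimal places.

0.73791

Δu = (5.5 − 1.5)/10 = 0.4.
Right endpoints: 1.9, 2.3, 2.7, 3.1, 3.5, 3.9, 4.3, 4.7, 5.1, 5.5.
f(1.9) ≈ 0.38674, f(2.3) ≈ 0.31664, f(2.7) ≈ 0.25924, f(3.1) ≈ 0.21225, f(3.5) ≈ 0.17377, f(3.9) ≈ 0.14227, f(4.3) ≈ 0.11648, f(4.7) ≈ 0.09537, f(5.1) ≈ 0.07808, f(5.5) ≈ 0.06393.
Sum = Δu · [f(1.9) + f(2.3) + f(2.7) + ...].
Sum ≈ 0.73791.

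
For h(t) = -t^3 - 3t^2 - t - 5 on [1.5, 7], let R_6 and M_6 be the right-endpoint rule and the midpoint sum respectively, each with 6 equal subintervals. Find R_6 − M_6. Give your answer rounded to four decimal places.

R_6 ≈ -1224.079427.
M_6 ≈ -983.418620.
R_6 − M_6 ≈ -240.6608.

-240.6608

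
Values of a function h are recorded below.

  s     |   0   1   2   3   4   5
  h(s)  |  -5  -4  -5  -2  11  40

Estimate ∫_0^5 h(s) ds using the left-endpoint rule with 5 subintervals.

-5

Δs = 1.
Sum = 1·[(-5) + (-4) + (-5) + (-2) + 11] = -5.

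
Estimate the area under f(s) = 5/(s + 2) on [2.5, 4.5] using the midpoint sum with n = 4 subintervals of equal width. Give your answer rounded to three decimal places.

1.837

Δs = (4.5 − 2.5)/4 = 0.5.
Midpoints: 2.75, 3.25, 3.75, 4.25.
f(2.75) = 20/19, f(3.25) = 20/21, f(3.75) = 20/23, f(4.25) = 0.8.
Sum = Δs · [f(2.75) + f(3.25) + f(3.75) + f(4.25)].
Sum ≈ 1.837.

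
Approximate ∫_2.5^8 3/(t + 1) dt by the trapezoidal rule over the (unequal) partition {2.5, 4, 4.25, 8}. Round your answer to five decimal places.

Subinterval widths: 1.5, 0.25, 3.75.
f(2.5) = 6/7, f(4) = 0.6, f(4.25) = 4/7, f(8) = 1/3.
On each subinterval the trapezoid contributes (Δt_i/2)·[f(t_{i-1}) + f(t_i)].
Sum ≈ 2.93571.

2.93571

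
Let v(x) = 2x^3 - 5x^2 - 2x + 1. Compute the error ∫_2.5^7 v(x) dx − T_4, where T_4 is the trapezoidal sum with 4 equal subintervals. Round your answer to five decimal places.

-22.30664

Exact integral: ∫_2.5^7 v(x) dx = 597.09375.
T_4 ≈ 619.4003906.
Error ≈ 597.09375 − 619.4003906 ≈ -22.30664.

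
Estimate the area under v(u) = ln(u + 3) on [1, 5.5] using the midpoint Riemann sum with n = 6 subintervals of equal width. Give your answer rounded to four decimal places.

8.1485

Δu = (5.5 − 1)/6 = 0.75.
Midpoints: 1.375, 2.125, 2.875, 3.625, 4.375, 5.125.
v(1.375) ≈ 1.4759, v(2.125) ≈ 1.6341, v(2.875) ≈ 1.7707, v(3.625) ≈ 1.8909, v(4.375) ≈ 1.9981, v(5.125) ≈ 2.0949.
Sum = Δu · [v(1.375) + v(2.125) + v(2.875) + ...].
Sum ≈ 8.1485.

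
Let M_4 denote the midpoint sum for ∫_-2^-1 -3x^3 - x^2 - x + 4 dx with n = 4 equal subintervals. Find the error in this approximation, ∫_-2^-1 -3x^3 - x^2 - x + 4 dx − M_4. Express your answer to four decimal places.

Exact integral: ∫_-2^-1 f(x) dx ≈ 14.416667.
M_4 = 14.3515625.
Error ≈ 14.416667 − 14.3515625 ≈ 0.0651.

0.0651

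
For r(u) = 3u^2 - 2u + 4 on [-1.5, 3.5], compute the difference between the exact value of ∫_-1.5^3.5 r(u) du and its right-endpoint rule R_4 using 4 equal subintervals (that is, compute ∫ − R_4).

Exact integral: ∫_-1.5^3.5 r(u) du = 56.25.
R_4 = 72.65625.
Error = 56.25 − 72.65625 = -16.40625.

-16.40625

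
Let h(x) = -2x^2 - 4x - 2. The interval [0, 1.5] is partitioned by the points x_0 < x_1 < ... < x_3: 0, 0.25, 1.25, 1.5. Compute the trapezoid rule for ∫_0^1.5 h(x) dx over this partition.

-10.09375

Subinterval widths: 0.25, 1, 0.25.
h(0) = -2, h(0.25) = -3.125, h(1.25) = -10.125, h(1.5) = -12.5.
On each subinterval the trapezoid contributes (Δx_i/2)·[h(x_{i-1}) + h(x_i)].
Sum = -10.09375.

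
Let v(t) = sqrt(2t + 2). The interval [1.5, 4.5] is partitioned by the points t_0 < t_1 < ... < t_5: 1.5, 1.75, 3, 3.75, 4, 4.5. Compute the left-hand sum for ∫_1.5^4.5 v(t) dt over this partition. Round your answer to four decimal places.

Subinterval widths: 0.25, 1.25, 0.75, 0.25, 0.5.
Left endpoints: 1.5, 1.75, 3, 3.75, 4.
v(1.5) ≈ 2.2361, v(1.75) ≈ 2.3452, v(3) ≈ 2.8284, v(3.75) ≈ 3.0822, v(4) ≈ 3.1623.
Sum = Σ Δt_i · v(t_i).
Sum ≈ 7.9635.

7.9635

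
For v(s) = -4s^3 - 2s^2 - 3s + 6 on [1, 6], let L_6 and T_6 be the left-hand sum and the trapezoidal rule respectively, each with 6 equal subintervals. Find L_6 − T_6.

L_6 ≈ -1092.54630.
T_6 ≈ -1486.29630.
L_6 − T_6 = 393.75.

393.75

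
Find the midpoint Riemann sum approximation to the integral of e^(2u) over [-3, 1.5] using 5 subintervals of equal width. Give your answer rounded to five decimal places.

Δu = (1.5 − (-3))/5 = 0.9.
Midpoints: -2.55, -1.65, -0.75, 0.15, 1.05.
f(-2.55) ≈ 0.00610, f(-1.65) ≈ 0.03688, f(-0.75) ≈ 0.22313, f(0.15) ≈ 1.34986, f(1.05) ≈ 8.16617.
Sum = Δu · [f(-2.55) + f(-1.65) + f(-0.75) + f(0.15) + f(1.05)].
Sum ≈ 8.80392.

8.80392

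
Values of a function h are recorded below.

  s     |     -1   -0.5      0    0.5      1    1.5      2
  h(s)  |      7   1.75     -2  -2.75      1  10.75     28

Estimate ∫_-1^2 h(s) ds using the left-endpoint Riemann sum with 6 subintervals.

Δs = 0.5.
Sum = 0.5·[7 + 1.75 + (-2) + (-2.75) + 1 + 10.75] = 7.875.

7.875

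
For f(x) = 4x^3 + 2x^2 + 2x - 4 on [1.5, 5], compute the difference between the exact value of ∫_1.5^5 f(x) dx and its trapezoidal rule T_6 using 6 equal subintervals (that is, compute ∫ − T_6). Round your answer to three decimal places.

Exact integral: ∫_1.5^5 f(x) dx ≈ 709.77083.
T_6 ≈ 717.90914.
Error ≈ 709.77083 − 717.90914 ≈ -8.138.

-8.138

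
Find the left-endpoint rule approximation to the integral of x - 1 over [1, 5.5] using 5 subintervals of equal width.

Δx = (5.5 − 1)/5 = 0.9.
Left endpoints: 1, 1.9, 2.8, 3.7, 4.6.
f(1) = 0, f(1.9) = 0.9, f(2.8) = 1.8, f(3.7) = 2.7, f(4.6) = 3.6.
Sum = Δx · [f(1) + f(1.9) + f(2.8) + f(3.7) + f(4.6)].
Sum = 8.1.

8.1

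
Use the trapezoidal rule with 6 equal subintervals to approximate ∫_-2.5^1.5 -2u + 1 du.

Δu = (1.5 − (-2.5))/6 = 2/3.
f(-2.5) = 6, f(-11/6) = 14/3, f(-7/6) = 10/3, f(-0.5) = 2, f(1/6) = 2/3, f(5/6) = -2/3, f(1.5) = -2.
T_6 = (Δu/2)·[f(u_0) + 2f(u_1) + ... + 2f(u_{5}) + f(u_6)].
Sum = 8.

8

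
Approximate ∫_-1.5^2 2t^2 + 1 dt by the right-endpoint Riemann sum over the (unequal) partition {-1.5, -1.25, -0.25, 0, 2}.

Subinterval widths: 0.25, 1, 0.25, 2.
Right endpoints: -1.25, -0.25, 0, 2.
f(-1.25) = 4.125, f(-0.25) = 1.125, f(0) = 1, f(2) = 9.
Sum = Σ Δt_i · f(t_i).
Sum = 20.40625.

20.40625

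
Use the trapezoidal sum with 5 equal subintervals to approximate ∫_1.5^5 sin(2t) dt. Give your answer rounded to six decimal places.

-0.062713

Δt = (5 − 1.5)/5 = 0.7.
f(1.5) ≈ 0.141120, f(2.2) ≈ -0.951602, f(2.9) ≈ -0.464602, f(3.6) ≈ 0.793668, f(4.3) ≈ 0.734397, f(5) ≈ -0.544021.
T_5 = (Δt/2)·[f(t_0) + 2f(t_1) + ... + 2f(t_{4}) + f(t_5)].
Sum ≈ -0.062713.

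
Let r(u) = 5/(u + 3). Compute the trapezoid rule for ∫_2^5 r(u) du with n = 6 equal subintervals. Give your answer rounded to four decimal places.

Δu = (5 − 2)/6 = 0.5.
r(2) = 1, r(2.5) = 10/11, r(3) = 5/6, r(3.5) = 10/13, r(4) = 5/7, r(4.5) = 2/3, r(5) = 0.625.
T_6 = (Δu/2)·[r(u_0) + 2r(u_1) + ... + 2r(u_{5}) + r(u_6)].
Sum ≈ 2.3526.

2.3526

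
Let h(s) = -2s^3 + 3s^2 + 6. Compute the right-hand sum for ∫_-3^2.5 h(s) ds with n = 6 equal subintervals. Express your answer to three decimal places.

Δs = (2.5 − (-3))/6 = 11/12.
Right endpoints: -25/12, -7/6, -0.25, 2/3, 19/12, 2.5.
h(-25/12) = 32059/864, h(-7/6) = 358/27, h(-0.25) = 6.21875, h(2/3) = 182/27, h(19/12) = 4823/864, h(2.5) = -6.5.
Sum = Δs · [h(-25/12) + h(-7/6) + h(-0.25) + ...].
Sum ≈ 57.206.

57.206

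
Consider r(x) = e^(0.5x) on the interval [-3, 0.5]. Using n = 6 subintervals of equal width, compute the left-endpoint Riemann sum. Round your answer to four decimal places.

Δx = (0.5 − (-3))/6 = 7/12.
Left endpoints: -3, -29/12, -11/6, -1.25, -2/3, -1/12.
r(-3) ≈ 0.2231, r(-29/12) ≈ 0.2987, r(-11/6) ≈ 0.3998, r(-1.25) ≈ 0.5353, r(-2/3) ≈ 0.7165, r(-1/12) ≈ 0.9592.
Sum = Δx · [r(-3) + r(-29/12) + r(-11/6) + ...].
Sum ≈ 1.8274.

1.8274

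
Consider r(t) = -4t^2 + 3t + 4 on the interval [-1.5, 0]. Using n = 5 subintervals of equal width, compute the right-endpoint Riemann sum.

Δt = (0 − (-1.5))/5 = 0.3.
Right endpoints: -1.2, -0.9, -0.6, -0.3, 0.
r(-1.2) = -5.36, r(-0.9) = -1.94, r(-0.6) = 0.76, r(-0.3) = 2.74, r(0) = 4.
Sum = Δt · [r(-1.2) + r(-0.9) + r(-0.6) + r(-0.3) + r(0)].
Sum = 0.06.

0.06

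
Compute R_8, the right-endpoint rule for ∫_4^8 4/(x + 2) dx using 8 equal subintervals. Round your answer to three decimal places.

1.978

Δx = (8 − 4)/8 = 0.5.
Right endpoints: 4.5, 5, 5.5, 6, 6.5, 7, 7.5, 8.
f(4.5) = 8/13, f(5) = 4/7, f(5.5) = 8/15, f(6) = 0.5, f(6.5) = 8/17, f(7) = 4/9, f(7.5) = 8/19, f(8) = 0.4.
Sum = Δx · [f(4.5) + f(5) + f(5.5) + ...].
Sum ≈ 1.978.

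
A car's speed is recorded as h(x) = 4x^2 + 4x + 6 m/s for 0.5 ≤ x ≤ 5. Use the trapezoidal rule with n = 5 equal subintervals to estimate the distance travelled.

Δx = (5 − 0.5)/5 = 0.9.
h(0.5) = 9, h(1.4) = 19.44, h(2.3) = 36.36, h(3.2) = 59.76, h(4.1) = 89.64, h(5) = 126.
T_5 = (Δx/2)·[h(x_0) + 2h(x_1) + ... + 2h(x_{4}) + h(x_5)].
Sum = 245.43.

245.43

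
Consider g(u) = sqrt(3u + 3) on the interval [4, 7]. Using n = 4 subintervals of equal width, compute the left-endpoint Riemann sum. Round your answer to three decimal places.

12.829

Δu = (7 − 4)/4 = 0.75.
Left endpoints: 4, 4.75, 5.5, 6.25.
g(4) ≈ 3.873, g(4.75) ≈ 4.153, g(5.5) ≈ 4.416, g(6.25) ≈ 4.664.
Sum = Δu · [g(4) + g(4.75) + g(5.5) + g(6.25)].
Sum ≈ 12.829.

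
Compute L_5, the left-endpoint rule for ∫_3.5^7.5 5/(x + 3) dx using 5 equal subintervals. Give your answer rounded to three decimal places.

Δx = (7.5 − 3.5)/5 = 0.8.
Left endpoints: 3.5, 4.3, 5.1, 5.9, 6.7.
f(3.5) = 10/13, f(4.3) = 50/73, f(5.1) = 50/81, f(5.9) = 50/89, f(6.7) = 50/97.
Sum = Δx · [f(3.5) + f(4.3) + f(5.1) + f(5.9) + f(6.7)].
Sum ≈ 2.519.

2.519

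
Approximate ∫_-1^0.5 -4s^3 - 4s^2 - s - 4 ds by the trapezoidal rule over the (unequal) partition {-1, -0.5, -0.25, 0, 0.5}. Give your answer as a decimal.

-6.234375

Subinterval widths: 0.5, 0.25, 0.25, 0.5.
f(-1) = -3, f(-0.5) = -4, f(-0.25) = -3.9375, f(0) = -4, f(0.5) = -6.
On each subinterval the trapezoid contributes (Δs_i/2)·[f(s_{i-1}) + f(s_i)].
Sum = -6.234375.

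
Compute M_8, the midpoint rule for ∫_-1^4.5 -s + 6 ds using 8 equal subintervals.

Δs = (4.5 − (-1))/8 = 0.6875.
Midpoints: -0.65625, 0.03125, 0.71875, 1.40625, 2.09375, 2.78125, 3.46875, 4.15625.
f(-0.65625) = 6.65625, f(0.03125) = 5.96875, f(0.71875) = 5.28125, f(1.40625) = 4.59375, f(2.09375) = 3.90625, f(2.78125) = 3.21875, f(3.46875) = 2.53125, f(4.15625) = 1.84375.
Sum = Δs · [f(-0.65625) + f(0.03125) + f(0.71875) + ...].
Sum = 23.375.

23.375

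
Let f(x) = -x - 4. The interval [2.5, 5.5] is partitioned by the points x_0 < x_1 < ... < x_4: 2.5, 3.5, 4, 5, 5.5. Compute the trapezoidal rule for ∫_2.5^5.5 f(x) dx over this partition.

-24

Subinterval widths: 1, 0.5, 1, 0.5.
f(2.5) = -6.5, f(3.5) = -7.5, f(4) = -8, f(5) = -9, f(5.5) = -9.5.
On each subinterval the trapezoid contributes (Δx_i/2)·[f(x_{i-1}) + f(x_i)].
Sum = -24.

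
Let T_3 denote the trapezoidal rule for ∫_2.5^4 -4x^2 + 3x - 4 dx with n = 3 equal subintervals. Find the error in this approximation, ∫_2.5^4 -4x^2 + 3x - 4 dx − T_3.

Exact integral: ∫_2.5^4 f(x) dx = -55.875.
T_3 = -56.125.
Error = -55.875 − (-56.125) = 0.25.

0.25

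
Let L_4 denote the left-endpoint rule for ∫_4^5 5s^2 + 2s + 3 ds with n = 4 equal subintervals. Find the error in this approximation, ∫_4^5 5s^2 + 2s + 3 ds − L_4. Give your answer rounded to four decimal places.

5.8229

Exact integral: ∫_4^5 f(s) ds ≈ 113.666667.
L_4 = 107.84375.
Error ≈ 113.666667 − 107.84375 ≈ 5.8229.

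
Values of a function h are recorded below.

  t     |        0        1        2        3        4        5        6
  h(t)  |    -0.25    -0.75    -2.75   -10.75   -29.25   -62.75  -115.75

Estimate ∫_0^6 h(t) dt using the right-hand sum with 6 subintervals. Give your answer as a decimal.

Δt = 1.
Sum = 1·[(-0.75) + (-2.75) + (-10.75) + (-29.25) + (-62.75) + (-115.75)] = -222.

-222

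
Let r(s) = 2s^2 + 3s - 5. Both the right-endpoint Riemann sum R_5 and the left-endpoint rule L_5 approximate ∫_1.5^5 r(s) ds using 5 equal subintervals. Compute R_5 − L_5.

39.2

R_5 = 117.88.
L_5 = 78.68.
R_5 − L_5 = 39.2.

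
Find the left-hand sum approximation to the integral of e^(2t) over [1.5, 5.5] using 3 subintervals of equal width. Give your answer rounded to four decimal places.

5959.2225

Δt = (5.5 − 1.5)/3 = 4/3.
Left endpoints: 1.5, 17/6, 25/6.
f(1.5) ≈ 20.0855, f(17/6) ≈ 289.0694, f(25/6) ≈ 4160.2620.
Sum = Δt · [f(1.5) + f(17/6) + f(25/6)].
Sum ≈ 5959.2225.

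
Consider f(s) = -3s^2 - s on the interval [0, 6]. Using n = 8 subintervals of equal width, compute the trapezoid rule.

Δs = (6 − 0)/8 = 0.75.
f(0) = 0, f(0.75) = -2.4375, f(1.5) = -8.25, f(2.25) = -17.4375, f(3) = -30, f(3.75) = -45.9375, f(4.5) = -65.25, f(5.25) = -87.9375, f(6) = -114.
T_8 = (Δs/2)·[f(s_0) + 2f(s_1) + ... + 2f(s_{7}) + f(s_8)].
Sum = -235.6875.

-235.6875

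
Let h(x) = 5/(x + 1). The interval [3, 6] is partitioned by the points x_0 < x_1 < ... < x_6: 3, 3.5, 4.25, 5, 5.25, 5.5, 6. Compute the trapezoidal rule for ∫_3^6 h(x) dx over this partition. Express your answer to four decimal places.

Subinterval widths: 0.5, 0.75, 0.75, 0.25, 0.25, 0.5.
h(3) = 1.25, h(3.5) = 10/9, h(4.25) = 20/21, h(5) = 5/6, h(5.25) = 0.8, h(5.5) = 10/13, h(6) = 5/7.
On each subinterval the trapezoid contributes (Δx_i/2)·[h(x_{i-1}) + h(x_i)].
Sum ≈ 2.8049.

2.8049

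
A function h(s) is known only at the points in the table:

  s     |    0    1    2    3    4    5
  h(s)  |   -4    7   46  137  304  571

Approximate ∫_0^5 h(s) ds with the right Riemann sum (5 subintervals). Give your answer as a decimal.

1065

Δs = 1.
Sum = 1·[7 + 46 + 137 + 304 + 571] = 1065.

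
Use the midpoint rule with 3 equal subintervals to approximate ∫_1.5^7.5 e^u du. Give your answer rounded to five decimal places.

1534.68252

Δu = (7.5 − 1.5)/3 = 2.
Midpoints: 2.5, 4.5, 6.5.
f(2.5) ≈ 12.18249, f(4.5) ≈ 90.01713, f(6.5) ≈ 665.14163.
Sum = Δu · [f(2.5) + f(4.5) + f(6.5)].
Sum ≈ 1534.68252.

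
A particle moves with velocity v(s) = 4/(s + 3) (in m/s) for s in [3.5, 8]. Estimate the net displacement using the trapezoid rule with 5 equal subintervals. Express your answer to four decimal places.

Δs = (8 − 3.5)/5 = 0.9.
v(3.5) = 8/13, v(4.4) = 20/37, v(5.3) = 40/83, v(6.2) = 10/23, v(7.1) = 40/101, v(8) = 4/11.
T_5 = (Δs/2)·[v(s_0) + 2v(s_1) + ... + 2v(s_{4}) + v(s_5)].
Sum ≈ 2.1085.

2.1085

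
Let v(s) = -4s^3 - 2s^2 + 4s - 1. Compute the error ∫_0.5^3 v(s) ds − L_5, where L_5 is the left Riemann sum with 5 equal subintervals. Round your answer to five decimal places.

Exact integral: ∫_0.5^3 v(s) ds ≈ -83.8541667.
L_5 = -57.5.
Error ≈ -83.8541667 − (-57.5) ≈ -26.35417.

-26.35417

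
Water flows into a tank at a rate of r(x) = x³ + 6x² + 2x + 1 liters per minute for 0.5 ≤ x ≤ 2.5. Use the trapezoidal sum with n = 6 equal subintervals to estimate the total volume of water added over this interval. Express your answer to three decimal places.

49.139

Δx = (2.5 − 0.5)/6 = 1/3.
r(0.5) = 3.625, r(5/6) = 1601/216, r(7/6) = 2827/216, r(1.5) = 20.875, r(11/6) = 6695/216, r(13/6) = 9433/216, r(2.5) = 59.125.
T_6 = (Δx/2)·[r(x_0) + 2r(x_1) + ... + 2r(x_{5}) + r(x_6)].
Sum ≈ 49.139.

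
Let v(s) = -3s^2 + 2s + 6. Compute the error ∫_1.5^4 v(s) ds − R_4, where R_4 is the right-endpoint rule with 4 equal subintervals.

11.81640625

Exact integral: ∫_1.5^4 v(s) ds = -31.875.
R_4 = -43.69140625.
Error = -31.875 − (-43.69140625) = 11.81640625.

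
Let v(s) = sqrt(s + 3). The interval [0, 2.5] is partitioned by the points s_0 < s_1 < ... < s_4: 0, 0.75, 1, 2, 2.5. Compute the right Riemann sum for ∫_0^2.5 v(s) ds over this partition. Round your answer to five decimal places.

Subinterval widths: 0.75, 0.25, 1, 0.5.
Right endpoints: 0.75, 1, 2, 2.5.
v(0.75) ≈ 1.93649, v(1) ≈ 2.00000, v(2) ≈ 2.23607, v(2.5) ≈ 2.34521.
Sum = Σ Δs_i · v(s_i).
Sum ≈ 5.36104.

5.36104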